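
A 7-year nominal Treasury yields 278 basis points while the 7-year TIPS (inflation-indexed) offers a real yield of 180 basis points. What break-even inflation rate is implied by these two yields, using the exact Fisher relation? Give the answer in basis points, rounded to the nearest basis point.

(1 + π) = (1 + i)/(1 + r) = 1.02780 / 1.01800 = 1.009627
Break-even inflation = 1.009627 − 1 → 96 basis points.

96 basis points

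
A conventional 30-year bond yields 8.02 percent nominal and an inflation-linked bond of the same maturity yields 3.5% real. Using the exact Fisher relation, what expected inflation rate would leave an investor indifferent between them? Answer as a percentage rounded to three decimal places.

4.367%

(1 + π) = (1 + i)/(1 + r) = 1.08020 / 1.03500 = 1.043671
Break-even inflation = 1.043671 − 1 → 4.367%.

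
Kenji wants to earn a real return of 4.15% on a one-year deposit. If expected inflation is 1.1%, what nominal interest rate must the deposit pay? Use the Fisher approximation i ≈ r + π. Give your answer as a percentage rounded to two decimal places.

i ≈ r + π = 4.15% + 1.1% = 5.25%.

5.25%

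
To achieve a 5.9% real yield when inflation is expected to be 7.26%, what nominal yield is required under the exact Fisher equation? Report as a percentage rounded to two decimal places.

(1 + i) = (1 + r)(1 + π) = 1.05900 × 1.07260 = 1.1358834
i = 1.1358834 − 1, so the required nominal rate is 13.59%.

13.59%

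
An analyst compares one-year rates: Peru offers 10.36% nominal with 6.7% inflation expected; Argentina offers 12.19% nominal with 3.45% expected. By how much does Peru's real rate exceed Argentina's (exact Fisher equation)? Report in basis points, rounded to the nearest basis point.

Peru: (1 + 0.1036)/(1 + 0.0670) − 1 = 3.4302%
Argentina: (1 + 0.1219)/(1 + 0.0345) − 1 = 8.4485%
Differential = 3.4302% − 8.4485% = -5.0183% → -502 basis points.

-502 basis points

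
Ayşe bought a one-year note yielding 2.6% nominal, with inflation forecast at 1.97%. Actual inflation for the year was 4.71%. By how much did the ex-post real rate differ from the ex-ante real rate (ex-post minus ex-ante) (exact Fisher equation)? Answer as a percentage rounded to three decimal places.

Ex-ante: (1 + 0.0260)/(1 + 0.0197) − 1 = 0.6178%
Ex-post: (1 + 0.0260)/(1 + 0.0471) − 1 = -2.0151%
Difference (ex-post − ex-ante) = -2.6329% → -2.633%.

-2.633%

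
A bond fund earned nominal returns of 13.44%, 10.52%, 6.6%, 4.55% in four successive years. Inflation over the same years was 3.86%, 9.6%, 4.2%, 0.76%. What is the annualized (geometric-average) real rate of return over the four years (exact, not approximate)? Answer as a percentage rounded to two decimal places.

3.98%

Nominal growth factor = 1.1344 × 1.1052 × 1.0660 × 1.0455 = 1.39729574
Price-level growth factor = 1.0386 × 1.0960 × 1.0420 × 1.0076 = 1.19512890
Real growth factor = 1.39729574 / 1.19512890 = 1.16915902
Annualized real rate = 1.16915902^(1/4) − 1 = 3.9844% → 3.98%.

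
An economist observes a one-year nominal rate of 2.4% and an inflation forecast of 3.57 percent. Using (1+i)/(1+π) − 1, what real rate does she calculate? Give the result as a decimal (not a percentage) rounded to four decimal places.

1 + r = 1.02400 / 1.03570 = 0.988703
r = 0.988703 − 1 = -1.1297%, i.e. -0.0113.

-0.0113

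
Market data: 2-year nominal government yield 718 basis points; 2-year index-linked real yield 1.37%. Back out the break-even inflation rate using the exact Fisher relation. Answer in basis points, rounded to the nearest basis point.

573 basis points

(1 + π) = (1 + i)/(1 + r) = 1.07180 / 1.01370 = 1.057315
Break-even inflation = 1.057315 − 1 → 573 basis points.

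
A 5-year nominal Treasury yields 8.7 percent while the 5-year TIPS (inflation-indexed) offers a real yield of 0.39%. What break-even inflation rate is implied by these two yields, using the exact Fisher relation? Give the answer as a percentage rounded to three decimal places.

(1 + π) = (1 + i)/(1 + r) = 1.08700 / 1.00390 = 1.082777
Break-even inflation = 1.082777 − 1 → 8.278%.

8.278%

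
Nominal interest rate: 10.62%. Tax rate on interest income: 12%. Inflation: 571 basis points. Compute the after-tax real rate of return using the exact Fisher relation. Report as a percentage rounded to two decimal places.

3.44%

After-tax nominal return = 10.62% × (1 − 0.12) = 9.3456%.
1 + r = 1.093456 / 1.05710 = 1.034392
After-tax real rate = 1.034392 − 1 → 3.44%.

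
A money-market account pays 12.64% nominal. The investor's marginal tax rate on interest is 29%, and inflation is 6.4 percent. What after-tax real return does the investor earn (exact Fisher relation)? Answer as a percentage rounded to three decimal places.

After-tax nominal return = 12.64% × (1 − 0.29) = 8.9744%.
1 + r = 1.089744 / 1.06400 = 1.0241955
After-tax real rate = 1.0241955 − 1 → 2.420%.

2.420%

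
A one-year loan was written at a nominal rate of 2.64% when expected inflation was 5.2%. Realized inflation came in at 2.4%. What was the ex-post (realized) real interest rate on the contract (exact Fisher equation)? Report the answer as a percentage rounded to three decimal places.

Ex-post: (1 + 0.0264)/(1 + 0.0240) − 1 = 0.2344%
So the realized real rate is 0.234%.

0.234%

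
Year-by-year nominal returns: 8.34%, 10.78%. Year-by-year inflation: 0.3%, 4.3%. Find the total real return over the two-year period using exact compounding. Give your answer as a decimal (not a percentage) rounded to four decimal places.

0.1473

Compound the nominal returns: 1.0834 × 1.1078 = 1.200191.
Compound inflation: 1.0030 × 1.0430 = 1.046129.
Deflate: 1.200191 / 1.046129 = 1.147268.
Total real return = 1.147268 − 1 → 0.1473.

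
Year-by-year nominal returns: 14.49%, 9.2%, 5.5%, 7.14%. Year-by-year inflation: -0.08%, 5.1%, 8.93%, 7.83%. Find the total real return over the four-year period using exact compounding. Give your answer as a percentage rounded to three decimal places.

14.565%

Compound the nominal returns: 1.1449 × 1.0920 × 1.0550 × 1.0714 = 1.413170.
Compound inflation: 0.9992 × 1.0510 × 1.0893 × 1.0783 = 1.233509.
Deflate: 1.413170 / 1.233509 = 1.145650.
Total real return = 1.145650 − 1 → 14.565%.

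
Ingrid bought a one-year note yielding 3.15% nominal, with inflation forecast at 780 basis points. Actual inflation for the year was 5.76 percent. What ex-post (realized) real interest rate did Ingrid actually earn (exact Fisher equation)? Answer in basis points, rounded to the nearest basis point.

Ex-post: (1 + 0.0315)/(1 + 0.0576) − 1 = -2.4679%
So the realized real rate is -247 basis points.

-247 basis points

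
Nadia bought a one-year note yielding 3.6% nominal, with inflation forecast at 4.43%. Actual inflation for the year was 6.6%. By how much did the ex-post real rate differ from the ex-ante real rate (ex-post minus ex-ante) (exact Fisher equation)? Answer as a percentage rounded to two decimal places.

-2.02%

Ex-ante: (1 + 0.0360)/(1 + 0.0443) − 1 = -0.7948%
Ex-post: (1 + 0.0360)/(1 + 0.0660) − 1 = -2.8143%
Difference (ex-post − ex-ante) = -2.0195% → -2.02%.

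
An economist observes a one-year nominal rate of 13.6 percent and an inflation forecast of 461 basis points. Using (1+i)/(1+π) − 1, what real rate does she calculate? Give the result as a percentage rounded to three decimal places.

By the Fisher relation, 1 + r = (1 + i)/(1 + π).
1 + r = 1.13600 / 1.04610 = 1.085938
r = 1.085938 − 1 = 8.5938%, i.e. 8.594%.

8.594%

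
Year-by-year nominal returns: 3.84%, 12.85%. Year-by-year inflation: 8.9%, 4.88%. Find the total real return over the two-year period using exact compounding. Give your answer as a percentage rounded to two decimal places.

Compound the nominal returns: 1.0384 × 1.1285 = 1.171834.
Compound inflation: 1.0890 × 1.0488 = 1.142143.
Deflate: 1.171834 / 1.142143 = 1.025996.
Total real return = 1.025996 − 1 → 2.60%.

2.60%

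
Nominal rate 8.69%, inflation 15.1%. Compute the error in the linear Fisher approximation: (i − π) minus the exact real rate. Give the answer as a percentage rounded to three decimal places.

-0.841%

Approximate: r ≈ 8.690% − 15.100% = -6.4100%
Exact: (1 + 0.0869)/(1 + 0.1510) − 1 = -5.5691%
Error = -6.4100% − (-5.5691%) = -0.8409% → -0.841%.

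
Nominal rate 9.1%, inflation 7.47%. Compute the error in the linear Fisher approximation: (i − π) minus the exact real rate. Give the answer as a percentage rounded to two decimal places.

0.11%

Approximate: r ≈ 9.100% − 7.470% = 1.6300%
Exact: (1 + 0.0910)/(1 + 0.0747) − 1 = 1.5167%
Error = 1.6300% − 1.5167% = 0.1133% → 0.11%.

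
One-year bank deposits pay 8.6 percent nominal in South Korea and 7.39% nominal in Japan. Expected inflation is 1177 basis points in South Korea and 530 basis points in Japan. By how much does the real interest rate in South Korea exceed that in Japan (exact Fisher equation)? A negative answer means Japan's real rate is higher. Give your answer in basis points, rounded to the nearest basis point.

-482 basis points

South Korea: (1 + 0.0860)/(1 + 0.1177) − 1 = -2.8362%
Japan: (1 + 0.0739)/(1 + 0.0530) − 1 = 1.9848%
Differential = -2.8362% − 1.9848% = -4.8210% → -482 basis points.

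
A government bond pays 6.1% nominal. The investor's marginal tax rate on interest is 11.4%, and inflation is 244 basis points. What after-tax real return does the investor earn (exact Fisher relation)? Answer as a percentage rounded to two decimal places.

2.89%

After-tax nominal return = 6.1% × (1 − 0.114) = 5.4046%.
1 + r = 1.054046 / 1.02440 = 1.028940
After-tax real rate = 1.028940 − 1 → 2.89%.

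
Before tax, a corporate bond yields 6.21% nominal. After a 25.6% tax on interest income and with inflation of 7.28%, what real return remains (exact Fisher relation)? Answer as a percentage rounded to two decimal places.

After-tax nominal return = 6.21% × (1 − 0.256) = 4.62024%.
1 + r = 1.0462024 / 1.07280 = 0.975207
After-tax real rate = 0.975207 − 1 → -2.48%.

-2.48%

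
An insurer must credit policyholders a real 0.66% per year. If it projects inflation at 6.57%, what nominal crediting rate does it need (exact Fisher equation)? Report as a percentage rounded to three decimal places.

7.273%

(1 + i) = (1 + r)(1 + π) = 1.00660 × 1.06570 = 1.07273362
i = 1.07273362 − 1, so the required nominal rate is 7.273%.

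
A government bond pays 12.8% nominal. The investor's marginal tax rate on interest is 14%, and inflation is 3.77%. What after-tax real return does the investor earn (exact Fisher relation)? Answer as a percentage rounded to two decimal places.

6.98%

After-tax nominal return = 12.8% × (1 − 0.14) = 11.0080%.
1 + r = 1.11008 / 1.03770 = 1.0697504
After-tax real rate = 1.0697504 − 1 → 6.98%.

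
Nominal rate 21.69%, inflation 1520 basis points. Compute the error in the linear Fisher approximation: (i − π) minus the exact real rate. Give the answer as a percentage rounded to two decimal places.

Approximate: r ≈ 21.690% − 15.200% = 6.4900%
Exact: (1 + 0.2169)/(1 + 0.1520) − 1 = 5.6337%
Error = 6.4900% − 5.6337% = 0.8563% → 0.86%.

0.86%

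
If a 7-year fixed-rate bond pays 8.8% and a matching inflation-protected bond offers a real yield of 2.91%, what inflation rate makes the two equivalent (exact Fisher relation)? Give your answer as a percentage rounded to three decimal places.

5.723%

(1 + π) = (1 + i)/(1 + r) = 1.08800 / 1.02910 = 1.057234
Break-even inflation = 1.057234 − 1 → 5.723%.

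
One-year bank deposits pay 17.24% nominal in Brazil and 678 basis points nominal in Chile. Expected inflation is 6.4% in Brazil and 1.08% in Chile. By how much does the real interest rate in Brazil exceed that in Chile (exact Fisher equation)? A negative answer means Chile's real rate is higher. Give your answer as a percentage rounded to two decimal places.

Brazil: (1 + 0.1724)/(1 + 0.0640) − 1 = 10.1880%
Chile: (1 + 0.0678)/(1 + 0.0108) − 1 = 5.6391%
Differential = 10.1880% − 5.6391% = 4.5489% → 4.55%.

4.55%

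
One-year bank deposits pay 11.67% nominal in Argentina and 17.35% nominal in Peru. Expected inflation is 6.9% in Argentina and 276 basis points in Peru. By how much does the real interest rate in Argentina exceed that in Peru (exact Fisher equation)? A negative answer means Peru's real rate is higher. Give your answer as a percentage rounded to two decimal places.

-9.74%

Argentina: (1 + 0.1167)/(1 + 0.0690) − 1 = 4.4621%
Peru: (1 + 0.1735)/(1 + 0.0276) − 1 = 14.1981%
Differential = 4.4621% − 14.1981% = -9.7360% → -9.74%.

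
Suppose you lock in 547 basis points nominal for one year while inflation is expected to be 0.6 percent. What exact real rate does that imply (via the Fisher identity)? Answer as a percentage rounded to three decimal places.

By the Fisher identity, 1 + r = (1 + i)/(1 + π).
1 + r = 1.05470 / 1.00600 = 1.048410
r = 1.048410 − 1 = 4.8410%, i.e. 4.841%.

4.841%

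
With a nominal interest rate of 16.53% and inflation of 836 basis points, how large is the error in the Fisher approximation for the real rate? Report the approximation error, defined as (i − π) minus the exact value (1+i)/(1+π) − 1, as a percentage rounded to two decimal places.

Approximate: r ≈ 16.530% − 8.360% = 8.1700%
Exact: (1 + 0.1653)/(1 + 0.0836) − 1 = 7.5397%
Error = 8.1700% − 7.5397% = 0.6303% → 0.63%.

0.63%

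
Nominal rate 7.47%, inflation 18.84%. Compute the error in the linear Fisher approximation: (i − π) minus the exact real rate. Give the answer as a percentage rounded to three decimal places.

Approximate: r ≈ 7.470% − 18.840% = -11.3700%
Exact: (1 + 0.0747)/(1 + 0.1884) − 1 = -9.56749%
Error = -11.3700% − (-9.56749%) = -1.80251% → -1.803%.

-1.803%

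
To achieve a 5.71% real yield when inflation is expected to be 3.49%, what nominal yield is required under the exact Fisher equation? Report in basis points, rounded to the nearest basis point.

940 basis points

(1 + i) = (1 + r)(1 + π) = 1.05710 × 1.03490 = 1.09399279
i = 1.09399279 − 1, so the required nominal rate is 940 basis points.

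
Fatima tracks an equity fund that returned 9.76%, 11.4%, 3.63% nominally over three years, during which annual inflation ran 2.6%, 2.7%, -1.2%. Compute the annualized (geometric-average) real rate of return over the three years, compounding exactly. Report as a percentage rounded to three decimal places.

Compound the nominal returns: 1.0976 × 1.1140 × 1.0363 = 1.26711137.
Compound inflation: 1.0260 × 1.0270 × 0.9880 = 1.04105758.
Deflate: 1.26711137 / 1.04105758 = 1.21713861.
Annualized real rate = 1.21713861^(1/3) − 1 = 6.7694% → 6.769%.

6.769%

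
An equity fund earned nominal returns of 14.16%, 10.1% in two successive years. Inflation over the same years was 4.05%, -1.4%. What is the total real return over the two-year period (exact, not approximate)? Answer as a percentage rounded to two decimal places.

22.51%

Compound the nominal returns: 1.1416 × 1.1010 = 1.256902.
Compound inflation: 1.0405 × 0.9860 = 1.025933.
Deflate: 1.256902 / 1.025933 = 1.225130.
Total real return = 1.225130 − 1 → 22.51%.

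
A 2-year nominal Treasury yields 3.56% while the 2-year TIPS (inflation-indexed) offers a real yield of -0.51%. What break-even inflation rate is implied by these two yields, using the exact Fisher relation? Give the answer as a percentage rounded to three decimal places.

(1 + π) = (1 + i)/(1 + r) = 1.03560 / 0.99490 = 1.040909
Break-even inflation = 1.040909 − 1 → 4.091%.

4.091%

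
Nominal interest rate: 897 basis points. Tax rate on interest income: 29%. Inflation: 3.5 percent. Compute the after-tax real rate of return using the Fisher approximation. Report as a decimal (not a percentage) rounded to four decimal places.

After-tax nominal return = 8.97% × (1 − 0.29) = 6.3687%.
r ≈ 6.3687% − 3.5% → 0.0287.

0.0287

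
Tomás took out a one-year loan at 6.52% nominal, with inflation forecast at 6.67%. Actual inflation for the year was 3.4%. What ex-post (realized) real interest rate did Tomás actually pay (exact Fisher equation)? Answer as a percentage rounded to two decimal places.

3.02%

Ex-post: (1 + 0.0652)/(1 + 0.0340) − 1 = 3.0174%
So the realized real rate is 3.02%.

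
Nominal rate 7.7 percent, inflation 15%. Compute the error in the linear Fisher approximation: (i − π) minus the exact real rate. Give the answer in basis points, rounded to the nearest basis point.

-95 basis points

Approximate: r ≈ 7.700% − 15.000% = -7.3000%
Exact: (1 + 0.0770)/(1 + 0.1500) − 1 = -6.3478%
Error = -7.3000% − (-6.3478%) = -0.9522% → -95 basis points.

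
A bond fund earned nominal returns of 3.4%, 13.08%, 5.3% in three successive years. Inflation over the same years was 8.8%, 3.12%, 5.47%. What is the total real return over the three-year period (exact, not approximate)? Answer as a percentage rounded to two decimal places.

4.05%

Compound the nominal returns: 1.0340 × 1.1308 × 1.0530 = 1.231217.
Compound inflation: 1.0880 × 1.0312 × 1.0547 = 1.183316.
Deflate: 1.231217 / 1.183316 = 1.040481.
Total real return = 1.040481 − 1 → 4.05%.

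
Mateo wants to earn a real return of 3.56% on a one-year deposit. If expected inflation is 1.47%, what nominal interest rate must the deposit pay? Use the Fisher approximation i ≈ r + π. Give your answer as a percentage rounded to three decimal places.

5.030%

i ≈ r + π = 3.56% + 1.47% = 5.030%.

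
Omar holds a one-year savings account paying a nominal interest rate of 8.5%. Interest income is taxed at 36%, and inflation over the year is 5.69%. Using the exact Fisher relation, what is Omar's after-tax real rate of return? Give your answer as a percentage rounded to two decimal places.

-0.24%

After-tax nominal return = 8.5% × (1 − 0.36) = 5.4400%.
1 + r = 1.05440 / 1.05690 = 0.997635
After-tax real rate = 0.997635 − 1 → -0.24%.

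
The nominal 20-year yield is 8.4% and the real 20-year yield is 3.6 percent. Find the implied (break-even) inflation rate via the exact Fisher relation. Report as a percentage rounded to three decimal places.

4.633%

(1 + π) = (1 + i)/(1 + r) = 1.08400 / 1.03600 = 1.046332
Break-even inflation = 1.046332 − 1 → 4.633%.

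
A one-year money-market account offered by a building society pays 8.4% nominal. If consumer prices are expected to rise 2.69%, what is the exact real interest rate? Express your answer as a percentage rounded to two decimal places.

1 + r = 1.08400 / 1.02690 = 1.055604
r = 1.055604 − 1 = 5.5604%, i.e. 5.56%.

5.56%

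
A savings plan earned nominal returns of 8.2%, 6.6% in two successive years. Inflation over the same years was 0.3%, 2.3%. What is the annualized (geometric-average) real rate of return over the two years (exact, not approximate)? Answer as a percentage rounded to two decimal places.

6.02%

Nominal growth factor = 1.0820 × 1.0660 = 1.15341200
Price-level growth factor = 1.0030 × 1.0230 = 1.02606900
Real growth factor = 1.15341200 / 1.02606900 = 1.12410764
Annualized real rate = 1.12410764^(1/2) − 1 = 6.0239% → 6.02%.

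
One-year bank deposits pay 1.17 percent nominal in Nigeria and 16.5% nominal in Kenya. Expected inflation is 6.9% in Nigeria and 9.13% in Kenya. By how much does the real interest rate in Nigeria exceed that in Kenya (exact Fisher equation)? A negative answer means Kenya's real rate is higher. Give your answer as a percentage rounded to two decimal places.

Nigeria: (1 + 0.0117)/(1 + 0.0690) − 1 = -5.3601%
Kenya: (1 + 0.1650)/(1 + 0.0913) − 1 = 6.7534%
Differential = -5.3601% − 6.7534% = -12.1136% → -12.11%.

-12.11%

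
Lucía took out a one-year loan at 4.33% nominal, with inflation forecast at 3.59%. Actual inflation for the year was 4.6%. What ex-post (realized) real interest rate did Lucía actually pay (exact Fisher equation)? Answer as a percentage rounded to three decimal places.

-0.258%

Ex-post: (1 + 0.0433)/(1 + 0.0460) − 1 = -0.2581%
So the realized real rate is -0.258%.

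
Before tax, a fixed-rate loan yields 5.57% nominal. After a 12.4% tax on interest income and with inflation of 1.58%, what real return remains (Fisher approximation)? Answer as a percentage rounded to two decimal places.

3.30%

After-tax nominal return = 5.57% × (1 − 0.124) = 4.87932%.
r ≈ 4.87932% − 1.58% → 3.30%.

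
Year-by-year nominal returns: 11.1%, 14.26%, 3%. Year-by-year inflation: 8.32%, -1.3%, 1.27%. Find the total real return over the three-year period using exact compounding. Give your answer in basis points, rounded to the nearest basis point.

2076 basis points

Compound the nominal returns: 1.1110 × 1.1426 × 1.0300 = 1.307511.
Compound inflation: 1.0832 × 0.9870 × 1.0127 = 1.082696.
Deflate: 1.307511 / 1.082696 = 1.207644.
Total real return = 1.207644 − 1 → 2076 basis points.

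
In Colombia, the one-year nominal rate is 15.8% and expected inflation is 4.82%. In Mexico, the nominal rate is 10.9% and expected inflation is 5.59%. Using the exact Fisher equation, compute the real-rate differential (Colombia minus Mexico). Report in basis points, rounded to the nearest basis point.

545 basis points

Colombia: (1 + 0.1580)/(1 + 0.0482) − 1 = 10.4751%
Mexico: (1 + 0.1090)/(1 + 0.0559) − 1 = 5.0289%
Differential = 10.4751% − 5.0289% = 5.4462% → 545 basis points.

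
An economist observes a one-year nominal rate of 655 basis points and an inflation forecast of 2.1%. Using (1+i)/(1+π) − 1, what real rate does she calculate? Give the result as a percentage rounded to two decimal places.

4.36%

By the Fisher identity, 1 + r = (1 + i)/(1 + π).
1 + r = 1.06550 / 1.02100 = 1.043585
r = 1.043585 − 1 = 4.3585%, i.e. 4.36%.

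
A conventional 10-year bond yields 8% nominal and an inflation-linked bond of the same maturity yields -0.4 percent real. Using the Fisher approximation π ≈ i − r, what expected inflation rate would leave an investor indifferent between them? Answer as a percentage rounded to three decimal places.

8.400%

π ≈ i − r = 8% − (-0.4%) → 8.400%.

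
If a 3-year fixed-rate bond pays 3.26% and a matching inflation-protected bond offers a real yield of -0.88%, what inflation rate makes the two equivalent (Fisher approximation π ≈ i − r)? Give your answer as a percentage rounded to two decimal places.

4.14%

π ≈ i − r = 3.26% − (-0.88%) → 4.14%.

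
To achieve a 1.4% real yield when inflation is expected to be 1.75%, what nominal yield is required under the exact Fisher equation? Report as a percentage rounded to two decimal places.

3.17%

(1 + i) = (1 + r)(1 + π) = 1.01400 × 1.01750 = 1.031745
i = 1.031745 − 1, so the required nominal rate is 3.17%.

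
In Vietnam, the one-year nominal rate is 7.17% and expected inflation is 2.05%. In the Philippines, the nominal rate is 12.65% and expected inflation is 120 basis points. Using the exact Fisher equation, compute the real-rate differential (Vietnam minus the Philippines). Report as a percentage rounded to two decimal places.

-6.30%

Vietnam: (1 + 0.0717)/(1 + 0.0205) − 1 = 5.0171%
The Philippines: (1 + 0.1265)/(1 + 0.0120) − 1 = 11.3142%
Differential = 5.0171% − 11.3142% = -6.2971% → -6.30%.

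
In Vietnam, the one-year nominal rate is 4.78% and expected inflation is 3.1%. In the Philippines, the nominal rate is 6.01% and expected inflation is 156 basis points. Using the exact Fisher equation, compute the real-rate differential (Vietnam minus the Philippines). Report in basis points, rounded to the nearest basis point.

-275 basis points

Vietnam: (1 + 0.0478)/(1 + 0.0310) − 1 = 1.6295%
The Philippines: (1 + 0.0601)/(1 + 0.0156) − 1 = 4.3816%
Differential = 1.6295% − 4.3816% = -2.7522% → -275 basis points.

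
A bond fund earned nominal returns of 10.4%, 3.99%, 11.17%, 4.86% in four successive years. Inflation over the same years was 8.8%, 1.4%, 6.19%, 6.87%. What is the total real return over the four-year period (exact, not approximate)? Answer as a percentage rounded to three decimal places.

6.894%

Compound the nominal returns: 1.1040 × 1.0399 × 1.1117 × 1.0486 = 1.338314.
Compound inflation: 1.0880 × 1.0140 × 1.0619 × 1.0687 = 1.252006.
Deflate: 1.338314 / 1.252006 = 1.068936.
Total real return = 1.068936 − 1 → 6.894%.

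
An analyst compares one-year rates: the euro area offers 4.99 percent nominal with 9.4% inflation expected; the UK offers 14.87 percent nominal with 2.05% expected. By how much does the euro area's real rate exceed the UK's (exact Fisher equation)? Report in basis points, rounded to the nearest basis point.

-1659 basis points

The euro area: (1 + 0.0499)/(1 + 0.0940) − 1 = -4.0311%
The UK: (1 + 0.1487)/(1 + 0.0205) − 1 = 12.5625%
Differential = -4.0311% − 12.5625% = -16.5935% → -1659 basis points.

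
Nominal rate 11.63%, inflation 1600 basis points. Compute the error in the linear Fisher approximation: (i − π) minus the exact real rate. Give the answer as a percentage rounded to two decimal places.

Approximate: r ≈ 11.630% − 16.000% = -4.3700%
Exact: (1 + 0.1163)/(1 + 0.1600) − 1 = -3.7672%
Error = -4.3700% − (-3.7672%) = -0.6028% → -0.60%.

-0.60%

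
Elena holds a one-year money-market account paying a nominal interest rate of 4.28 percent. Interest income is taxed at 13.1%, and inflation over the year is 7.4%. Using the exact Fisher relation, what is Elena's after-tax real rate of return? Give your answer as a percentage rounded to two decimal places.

-3.43%

After-tax nominal return = 4.28% × (1 − 0.131) = 3.71932%.
1 + r = 1.0371932 / 1.07400 = 0.965729
After-tax real rate = 0.965729 − 1 → -3.43%.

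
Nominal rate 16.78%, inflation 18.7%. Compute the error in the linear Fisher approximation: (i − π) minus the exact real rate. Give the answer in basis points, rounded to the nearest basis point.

Approximate: r ≈ 16.780% − 18.700% = -1.9200%
Exact: (1 + 0.1678)/(1 + 0.1870) − 1 = -1.6175%
Error = -1.9200% − (-1.6175%) = -0.3025% → -30 basis points.

-30 basis points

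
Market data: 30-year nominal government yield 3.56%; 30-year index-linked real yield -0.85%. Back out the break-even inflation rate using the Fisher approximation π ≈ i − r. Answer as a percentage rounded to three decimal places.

π ≈ i − r = 3.56% − (-0.85%) → 4.410%.

4.410%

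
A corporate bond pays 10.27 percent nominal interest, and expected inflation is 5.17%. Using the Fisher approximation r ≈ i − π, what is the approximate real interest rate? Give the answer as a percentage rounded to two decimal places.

5.10%

r ≈ i − π = 10.27% − 5.17% = 5.10%.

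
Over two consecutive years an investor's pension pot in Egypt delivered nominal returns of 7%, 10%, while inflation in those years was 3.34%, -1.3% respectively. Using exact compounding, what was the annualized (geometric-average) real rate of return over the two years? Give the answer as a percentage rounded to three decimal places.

Nominal growth factor = 1.0700 × 1.1000 = 1.177000000
Price-level growth factor = 1.0334 × 0.9870 = 1.019965800
Real growth factor = 1.177000000 / 1.019965800 = 1.153960260
Annualized real rate = 1.153960260^(1/2) − 1 = 7.42254% → 7.423%.

7.423%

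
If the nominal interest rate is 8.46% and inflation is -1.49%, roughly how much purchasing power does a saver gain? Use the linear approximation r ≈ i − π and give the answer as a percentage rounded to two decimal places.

9.95%

r ≈ i − π = 8.46% − (-1.49%) = 9.95%.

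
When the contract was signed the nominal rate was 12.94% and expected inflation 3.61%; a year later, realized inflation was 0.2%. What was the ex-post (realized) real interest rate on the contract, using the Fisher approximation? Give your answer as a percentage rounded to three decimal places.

12.740%

Ex-post: 12.94% − 0.2% = 12.740%
So the realized real rate is 12.740%.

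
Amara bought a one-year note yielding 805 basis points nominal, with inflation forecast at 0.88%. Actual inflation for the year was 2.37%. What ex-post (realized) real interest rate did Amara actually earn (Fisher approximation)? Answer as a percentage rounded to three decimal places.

Ex-post: 8.05% − 2.37% = 5.680%
So the realized real rate is 5.680%.

5.680%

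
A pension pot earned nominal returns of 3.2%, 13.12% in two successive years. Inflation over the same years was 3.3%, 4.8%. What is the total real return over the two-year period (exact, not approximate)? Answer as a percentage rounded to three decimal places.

7.834%

Compound the nominal returns: 1.0320 × 1.1312 = 1.167398.
Compound inflation: 1.0330 × 1.0480 = 1.082584.
Deflate: 1.167398 / 1.082584 = 1.078344.
Total real return = 1.078344 − 1 → 7.834%.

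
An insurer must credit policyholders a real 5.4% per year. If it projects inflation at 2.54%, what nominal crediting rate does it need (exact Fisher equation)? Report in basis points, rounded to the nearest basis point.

(1 + i) = (1 + r)(1 + π) = 1.05400 × 1.02540 = 1.0807716
i = 1.0807716 − 1, so the required nominal rate is 808 basis points.

808 basis points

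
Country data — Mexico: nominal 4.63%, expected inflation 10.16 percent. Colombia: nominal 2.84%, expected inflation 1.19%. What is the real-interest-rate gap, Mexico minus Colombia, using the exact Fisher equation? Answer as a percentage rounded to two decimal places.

Mexico: (1 + 0.0463)/(1 + 0.1016) − 1 = -5.0200%
Colombia: (1 + 0.0284)/(1 + 0.0119) − 1 = 1.6306%
Differential = -5.0200% − 1.6306% = -6.6506% → -6.65%.

-6.65%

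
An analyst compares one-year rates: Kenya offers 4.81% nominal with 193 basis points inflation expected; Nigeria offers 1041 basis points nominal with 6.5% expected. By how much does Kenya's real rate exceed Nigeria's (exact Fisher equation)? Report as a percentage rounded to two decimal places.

-0.85%

Kenya: (1 + 0.0481)/(1 + 0.0193) − 1 = 2.8255%
Nigeria: (1 + 0.1041)/(1 + 0.0650) − 1 = 3.6714%
Differential = 2.8255% − 3.6714% = -0.8459% → -0.85%.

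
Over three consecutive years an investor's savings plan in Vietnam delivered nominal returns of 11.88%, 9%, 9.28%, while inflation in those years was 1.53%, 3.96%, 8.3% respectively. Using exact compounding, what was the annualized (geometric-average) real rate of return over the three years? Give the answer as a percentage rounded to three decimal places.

5.247%

Compound the nominal returns: 1.1188 × 1.0900 × 1.0928 = 1.33266086.
Compound inflation: 1.0153 × 1.0396 × 1.0830 = 1.14311287.
Deflate: 1.33266086 / 1.14311287 = 1.16581739.
Annualized real rate = 1.16581739^(1/3) − 1 = 5.2471% → 5.247%.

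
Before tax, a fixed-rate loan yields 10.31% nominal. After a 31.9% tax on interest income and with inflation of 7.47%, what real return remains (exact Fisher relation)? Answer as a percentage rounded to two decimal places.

-0.42%

After-tax nominal return = 10.31% × (1 − 0.319) = 7.02111%.
1 + r = 1.0702111 / 1.07470 = 0.995823
After-tax real rate = 0.995823 − 1 → -0.42%.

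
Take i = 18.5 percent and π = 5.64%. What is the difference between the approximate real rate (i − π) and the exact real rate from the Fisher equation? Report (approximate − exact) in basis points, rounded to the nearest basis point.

69 basis points

Approximate: r ≈ 18.500% − 5.640% = 12.8600%
Exact: (1 + 0.1850)/(1 + 0.0564) − 1 = 12.1734%
Error = 12.8600% − 12.1734% = 0.6866% → 69 basis points.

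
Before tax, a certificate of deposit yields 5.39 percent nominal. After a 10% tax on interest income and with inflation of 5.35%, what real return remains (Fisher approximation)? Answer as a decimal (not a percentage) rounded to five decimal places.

After-tax nominal return = 5.39% × (1 − 0.1) = 4.8510%.
r ≈ 4.8510% − 5.35% → -0.00499.

-0.00499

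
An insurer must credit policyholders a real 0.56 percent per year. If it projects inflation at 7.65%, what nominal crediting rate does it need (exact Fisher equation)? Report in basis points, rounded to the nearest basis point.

(1 + i) = (1 + r)(1 + π) = 1.00560 × 1.07650 = 1.0825284
i = 1.0825284 − 1, so the required nominal rate is 825 basis points.

825 basis points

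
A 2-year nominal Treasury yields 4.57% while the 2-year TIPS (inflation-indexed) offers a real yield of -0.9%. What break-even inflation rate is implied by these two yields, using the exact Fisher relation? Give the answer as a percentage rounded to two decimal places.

5.52%

(1 + π) = (1 + i)/(1 + r) = 1.04570 / 0.99100 = 1.055197
Break-even inflation = 1.055197 − 1 → 5.52%.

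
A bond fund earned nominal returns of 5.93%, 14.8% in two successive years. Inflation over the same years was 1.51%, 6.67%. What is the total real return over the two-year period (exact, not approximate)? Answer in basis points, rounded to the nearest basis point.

Nominal growth factor = 1.0593 × 1.1480 = 1.216076
Price-level growth factor = 1.0151 × 1.0667 = 1.082807
Real growth factor = 1.216076 / 1.082807 = 1.123078
Total real return = 1.123078 − 1 → 1231 basis points.

1231 basis points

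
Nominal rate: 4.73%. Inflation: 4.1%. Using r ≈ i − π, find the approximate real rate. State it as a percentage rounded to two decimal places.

r ≈ i − π = 4.73% − 4.1% = 0.63%.

0.63%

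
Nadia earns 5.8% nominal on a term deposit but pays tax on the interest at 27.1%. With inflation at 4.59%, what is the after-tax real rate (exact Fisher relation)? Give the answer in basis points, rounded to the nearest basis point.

After-tax nominal return = 5.8% × (1 − 0.271) = 4.2282%.
1 + r = 1.042282 / 1.04590 = 0.996541
After-tax real rate = 0.996541 − 1 → -35 basis points.

-35 basis points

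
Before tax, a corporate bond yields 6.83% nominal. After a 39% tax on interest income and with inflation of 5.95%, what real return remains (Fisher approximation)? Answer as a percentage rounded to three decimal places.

After-tax nominal return = 6.83% × (1 − 0.39) = 4.1663%.
r ≈ 4.1663% − 5.95% → -1.784%.

-1.784%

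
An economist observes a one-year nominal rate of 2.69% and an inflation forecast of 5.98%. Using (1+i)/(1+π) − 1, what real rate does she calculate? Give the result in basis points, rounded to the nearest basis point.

-310 basis points

By the Fisher identity, 1 + r = (1 + i)/(1 + π).
1 + r = 1.02690 / 1.05980 = 0.968956
r = 0.968956 − 1 = -3.1044%, i.e. -310 basis points.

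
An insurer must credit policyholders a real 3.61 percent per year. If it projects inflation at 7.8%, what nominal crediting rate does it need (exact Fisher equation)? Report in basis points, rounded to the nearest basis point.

(1 + i) = (1 + r)(1 + π) = 1.03610 × 1.07800 = 1.1169158
i = 1.1169158 − 1, so the required nominal rate is 1169 basis points.

1169 basis points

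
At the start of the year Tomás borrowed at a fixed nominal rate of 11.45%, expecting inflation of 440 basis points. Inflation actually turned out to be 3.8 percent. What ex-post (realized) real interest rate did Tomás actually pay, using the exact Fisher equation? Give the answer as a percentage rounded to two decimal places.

7.37%

Ex-post: (1 + 0.1145)/(1 + 0.0380) − 1 = 7.3699%
So the realized real rate is 7.37%.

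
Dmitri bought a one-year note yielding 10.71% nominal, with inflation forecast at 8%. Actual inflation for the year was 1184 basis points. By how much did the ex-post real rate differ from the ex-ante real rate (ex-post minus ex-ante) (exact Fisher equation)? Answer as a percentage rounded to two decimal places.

-3.52%

Ex-ante: (1 + 0.1071)/(1 + 0.0800) − 1 = 2.5093%
Ex-post: (1 + 0.1071)/(1 + 0.1184) − 1 = -1.0104%
Difference (ex-post − ex-ante) = -3.5196% → -3.52%.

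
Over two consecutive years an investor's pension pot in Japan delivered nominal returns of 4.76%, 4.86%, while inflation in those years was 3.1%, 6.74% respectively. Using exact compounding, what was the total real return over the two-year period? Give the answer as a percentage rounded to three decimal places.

-0.180%

Nominal growth factor = 1.0476 × 1.0486 = 1.098513
Price-level growth factor = 1.0310 × 1.0674 = 1.100489
Real growth factor = 1.098513 / 1.100489 = 0.998204
Total real return = 0.998204 − 1 → -0.180%.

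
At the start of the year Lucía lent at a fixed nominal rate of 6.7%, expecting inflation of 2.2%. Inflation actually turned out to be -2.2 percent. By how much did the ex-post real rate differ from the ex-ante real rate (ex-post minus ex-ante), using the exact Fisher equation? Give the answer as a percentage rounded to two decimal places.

4.70%

Ex-ante: (1 + 0.0670)/(1 + 0.0220) − 1 = 4.4031%
Ex-post: (1 + 0.0670)/(1 − 0.0220) − 1 = 9.1002%
Difference (ex-post − ex-ante) = 4.6971% → 4.70%.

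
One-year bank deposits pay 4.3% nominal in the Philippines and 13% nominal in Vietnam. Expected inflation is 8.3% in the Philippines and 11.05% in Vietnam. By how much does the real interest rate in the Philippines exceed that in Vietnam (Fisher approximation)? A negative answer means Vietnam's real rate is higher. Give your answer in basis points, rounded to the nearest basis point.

-595 basis points

The Philippines: 4.3% − 8.3% = -4.000%
Vietnam: 13% − 11.05% = 1.950%
Differential = -5.950% → -595 basis points.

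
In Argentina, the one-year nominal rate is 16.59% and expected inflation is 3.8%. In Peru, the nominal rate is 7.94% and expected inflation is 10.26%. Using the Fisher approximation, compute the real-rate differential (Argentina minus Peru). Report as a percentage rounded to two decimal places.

Argentina: 16.59% − 3.8% = 12.790%
Peru: 7.94% − 10.26% = -2.320%
Differential = 15.110% → 15.11%.

15.11%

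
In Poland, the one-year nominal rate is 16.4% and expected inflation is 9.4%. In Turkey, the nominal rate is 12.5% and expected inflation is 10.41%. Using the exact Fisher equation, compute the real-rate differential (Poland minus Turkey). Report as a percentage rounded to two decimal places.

Poland: (1 + 0.1640)/(1 + 0.0940) − 1 = 6.3985%
Turkey: (1 + 0.1250)/(1 + 0.1041) − 1 = 1.8929%
Differential = 6.3985% − 1.8929% = 4.5056% → 4.51%.

4.51%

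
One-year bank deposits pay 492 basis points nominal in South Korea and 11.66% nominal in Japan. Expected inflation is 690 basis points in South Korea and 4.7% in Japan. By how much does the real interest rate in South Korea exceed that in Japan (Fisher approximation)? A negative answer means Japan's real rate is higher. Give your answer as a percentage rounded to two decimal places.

South Korea: 4.92% − 6.9% = -1.980%
Japan: 11.66% − 4.7% = 6.960%
Differential = -8.940% → -8.94%.

-8.94%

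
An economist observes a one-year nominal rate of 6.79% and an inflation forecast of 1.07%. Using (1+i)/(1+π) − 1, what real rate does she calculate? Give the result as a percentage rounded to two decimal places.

By the Fisher relation, 1 + r = (1 + i)/(1 + π).
1 + r = 1.06790 / 1.01070 = 1.056594
r = 1.056594 − 1 = 5.6594%, i.e. 5.66%.

5.66%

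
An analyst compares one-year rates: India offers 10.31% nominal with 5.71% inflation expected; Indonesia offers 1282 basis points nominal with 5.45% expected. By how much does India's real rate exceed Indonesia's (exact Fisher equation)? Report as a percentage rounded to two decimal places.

-2.64%

India: (1 + 0.1031)/(1 + 0.0571) − 1 = 4.3515%
Indonesia: (1 + 0.1282)/(1 + 0.0545) − 1 = 6.9891%
Differential = 4.3515% − 6.9891% = -2.6376% → -2.64%.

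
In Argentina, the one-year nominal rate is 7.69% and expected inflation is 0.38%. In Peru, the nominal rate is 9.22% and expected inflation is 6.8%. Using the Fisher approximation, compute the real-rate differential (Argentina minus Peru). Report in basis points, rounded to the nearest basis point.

489 basis points

Argentina: 7.69% − 0.38% = 7.310%
Peru: 9.22% − 6.8% = 2.420%
Differential = 4.890% → 489 basis points.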